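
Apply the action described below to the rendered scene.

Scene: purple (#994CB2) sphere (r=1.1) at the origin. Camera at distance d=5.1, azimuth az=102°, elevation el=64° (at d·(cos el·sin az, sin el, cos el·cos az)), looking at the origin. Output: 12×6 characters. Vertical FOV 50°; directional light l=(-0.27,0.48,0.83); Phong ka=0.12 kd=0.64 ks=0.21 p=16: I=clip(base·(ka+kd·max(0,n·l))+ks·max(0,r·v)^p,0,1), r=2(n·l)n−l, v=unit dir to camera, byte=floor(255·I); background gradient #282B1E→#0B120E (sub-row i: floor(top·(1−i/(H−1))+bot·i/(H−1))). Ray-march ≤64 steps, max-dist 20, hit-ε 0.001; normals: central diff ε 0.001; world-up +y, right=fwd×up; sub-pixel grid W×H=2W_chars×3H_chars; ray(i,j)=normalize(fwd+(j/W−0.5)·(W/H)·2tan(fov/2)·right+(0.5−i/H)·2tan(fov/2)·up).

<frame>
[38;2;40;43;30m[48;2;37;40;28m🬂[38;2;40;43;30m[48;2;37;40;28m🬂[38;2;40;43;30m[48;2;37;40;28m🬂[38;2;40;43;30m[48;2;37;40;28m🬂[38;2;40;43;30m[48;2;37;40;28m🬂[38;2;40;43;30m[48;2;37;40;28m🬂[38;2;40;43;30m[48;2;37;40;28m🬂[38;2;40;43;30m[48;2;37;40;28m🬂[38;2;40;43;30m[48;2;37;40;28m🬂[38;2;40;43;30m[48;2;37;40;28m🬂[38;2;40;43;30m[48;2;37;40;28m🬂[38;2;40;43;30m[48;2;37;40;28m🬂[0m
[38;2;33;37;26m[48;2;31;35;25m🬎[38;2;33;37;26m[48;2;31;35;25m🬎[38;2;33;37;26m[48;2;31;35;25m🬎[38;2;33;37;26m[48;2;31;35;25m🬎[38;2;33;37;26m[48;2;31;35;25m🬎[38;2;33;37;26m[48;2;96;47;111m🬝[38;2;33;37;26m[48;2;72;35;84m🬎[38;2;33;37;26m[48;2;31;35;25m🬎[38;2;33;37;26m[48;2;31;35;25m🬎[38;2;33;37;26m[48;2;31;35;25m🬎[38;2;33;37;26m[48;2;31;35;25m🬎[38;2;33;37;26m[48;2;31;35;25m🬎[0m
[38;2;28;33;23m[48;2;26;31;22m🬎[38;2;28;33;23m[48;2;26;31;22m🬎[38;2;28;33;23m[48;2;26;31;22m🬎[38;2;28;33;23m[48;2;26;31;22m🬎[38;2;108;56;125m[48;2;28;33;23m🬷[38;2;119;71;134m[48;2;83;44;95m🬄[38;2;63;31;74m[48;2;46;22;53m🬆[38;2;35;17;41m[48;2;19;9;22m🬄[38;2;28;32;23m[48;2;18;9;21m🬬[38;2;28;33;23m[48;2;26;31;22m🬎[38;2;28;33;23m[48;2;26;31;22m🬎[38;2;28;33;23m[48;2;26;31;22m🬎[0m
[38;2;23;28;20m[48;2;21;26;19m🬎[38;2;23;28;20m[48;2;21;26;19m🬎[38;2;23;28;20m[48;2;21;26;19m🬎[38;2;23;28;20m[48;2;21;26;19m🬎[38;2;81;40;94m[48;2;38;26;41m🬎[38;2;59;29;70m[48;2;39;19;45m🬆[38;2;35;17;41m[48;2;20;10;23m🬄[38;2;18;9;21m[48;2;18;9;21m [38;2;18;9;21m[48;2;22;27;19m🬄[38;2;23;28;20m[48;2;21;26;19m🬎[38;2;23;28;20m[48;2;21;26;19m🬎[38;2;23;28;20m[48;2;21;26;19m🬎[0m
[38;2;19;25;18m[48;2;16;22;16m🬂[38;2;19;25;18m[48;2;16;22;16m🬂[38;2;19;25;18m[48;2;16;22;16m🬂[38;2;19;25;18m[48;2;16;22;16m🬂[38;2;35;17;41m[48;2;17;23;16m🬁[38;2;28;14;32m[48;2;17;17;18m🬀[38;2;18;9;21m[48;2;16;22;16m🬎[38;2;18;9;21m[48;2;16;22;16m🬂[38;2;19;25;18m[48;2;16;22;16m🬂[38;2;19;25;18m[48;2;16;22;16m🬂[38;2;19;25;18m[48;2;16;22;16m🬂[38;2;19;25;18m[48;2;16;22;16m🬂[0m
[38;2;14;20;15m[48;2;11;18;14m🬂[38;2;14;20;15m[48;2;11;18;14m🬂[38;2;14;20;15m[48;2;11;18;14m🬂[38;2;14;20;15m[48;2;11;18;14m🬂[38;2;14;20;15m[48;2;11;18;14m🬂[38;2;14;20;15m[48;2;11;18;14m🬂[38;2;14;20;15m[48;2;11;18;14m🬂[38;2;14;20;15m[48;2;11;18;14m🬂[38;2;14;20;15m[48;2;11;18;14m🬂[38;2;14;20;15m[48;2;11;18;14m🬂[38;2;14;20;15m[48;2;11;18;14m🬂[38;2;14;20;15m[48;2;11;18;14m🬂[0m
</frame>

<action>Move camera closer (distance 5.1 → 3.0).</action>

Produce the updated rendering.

<frame>
[38;2;40;43;30m[48;2;37;40;28m🬂[38;2;40;43;30m[48;2;37;40;28m🬂[38;2;40;43;30m[48;2;37;40;28m🬂[38;2;40;43;30m[48;2;37;40;28m🬂[38;2;40;43;30m[48;2;37;40;28m🬂[38;2;39;42;29m[48;2;90;44;104m🬎[38;2;39;42;29m[48;2;74;36;85m🬎[38;2;61;30;71m[48;2;38;41;29m🬏[38;2;40;43;30m[48;2;37;40;28m🬂[38;2;40;43;30m[48;2;37;40;28m🬂[38;2;40;43;30m[48;2;37;40;28m🬂[38;2;40;43;30m[48;2;37;40;28m🬂[0m
[38;2;33;37;26m[48;2;31;35;25m🬎[38;2;33;37;26m[48;2;31;35;25m🬎[38;2;33;37;26m[48;2;31;35;25m🬎[38;2;33;37;26m[48;2;107;55;124m🬆[38;2;100;52;116m[48;2;120;77;135m🬎[38;2;84;43;97m[48;2;72;36;84m🬕[38;2;68;33;79m[48;2;59;28;68m🬆[38;2;54;27;63m[48;2;44;22;52m🬄[38;2;36;28;36m[48;2;28;13;33m🬂[38;2;33;37;26m[48;2;18;9;21m🬬[38;2;33;37;26m[48;2;31;35;25m🬎[38;2;33;37;26m[48;2;31;35;25m🬎[0m
[38;2;28;33;23m[48;2;26;31;22m🬎[38;2;28;33;23m[48;2;26;31;22m🬎[38;2;98;48;115m[48;2;28;32;23m🬦[38;2;117;72;131m[48;2;94;49;109m🬉[38;2;111;71;124m[48;2;75;39;86m🬆[38;2;70;36;81m[48;2;58;29;68m🬄[38;2;53;25;61m[48;2;44;21;50m🬆[38;2;38;19;45m[48;2;29;14;34m🬆[38;2;27;13;32m[48;2;18;9;22m🬀[38;2;18;9;21m[48;2;29;34;24m🬺[38;2;28;33;23m[48;2;26;31;22m🬎[38;2;28;33;23m[48;2;26;31;22m🬎[0m
[38;2;23;28;20m[48;2;21;26;19m🬎[38;2;23;28;20m[48;2;21;26;19m🬎[38;2;82;40;95m[48;2;22;27;20m▐[38;2;77;38;89m[48;2;66;33;77m🬆[38;2;63;31;74m[48;2;53;26;62m🬆[38;2;50;25;58m[48;2;41;20;47m🬆[38;2;37;18;43m[48;2;27;13;32m🬆[38;2;28;13;32m[48;2;19;9;22m🬀[38;2;18;9;21m[48;2;18;9;21m [38;2;18;9;21m[48;2;18;9;21m [38;2;23;28;20m[48;2;21;26;19m🬎[38;2;23;28;20m[48;2;21;26;19m🬎[0m
[38;2;19;25;18m[48;2;16;22;16m🬂[38;2;19;25;18m[48;2;16;22;16m🬂[38;2;19;25;18m[48;2;16;22;16m🬂[38;2;52;26;61m[48;2;16;22;16m🬬[38;2;45;22;53m[48;2;34;17;40m🬆[38;2;33;16;38m[48;2;22;10;25m🬆[38;2;24;12;28m[48;2;18;9;21m🬀[38;2;18;9;21m[48;2;18;9;21m [38;2;18;9;21m[48;2;18;9;21m [38;2;18;9;21m[48;2;17;23;16m🬄[38;2;19;25;18m[48;2;16;22;16m🬂[38;2;19;25;18m[48;2;16;22;16m🬂[0m
[38;2;14;20;15m[48;2;11;18;14m🬂[38;2;14;20;15m[48;2;11;18;14m🬂[38;2;14;20;15m[48;2;11;18;14m🬂[38;2;14;20;15m[48;2;11;18;14m🬂[38;2;23;11;27m[48;2;11;18;14m🬂[38;2;18;9;21m[48;2;11;18;14m🬎[38;2;18;9;21m[48;2;11;18;14m🬎[38;2;18;9;21m[48;2;11;18;14m🬆[38;2;18;9;21m[48;2;12;18;14m🬀[38;2;14;20;15m[48;2;11;18;14m🬂[38;2;14;20;15m[48;2;11;18;14m🬂[38;2;14;20;15m[48;2;11;18;14m🬂[0m
</frame>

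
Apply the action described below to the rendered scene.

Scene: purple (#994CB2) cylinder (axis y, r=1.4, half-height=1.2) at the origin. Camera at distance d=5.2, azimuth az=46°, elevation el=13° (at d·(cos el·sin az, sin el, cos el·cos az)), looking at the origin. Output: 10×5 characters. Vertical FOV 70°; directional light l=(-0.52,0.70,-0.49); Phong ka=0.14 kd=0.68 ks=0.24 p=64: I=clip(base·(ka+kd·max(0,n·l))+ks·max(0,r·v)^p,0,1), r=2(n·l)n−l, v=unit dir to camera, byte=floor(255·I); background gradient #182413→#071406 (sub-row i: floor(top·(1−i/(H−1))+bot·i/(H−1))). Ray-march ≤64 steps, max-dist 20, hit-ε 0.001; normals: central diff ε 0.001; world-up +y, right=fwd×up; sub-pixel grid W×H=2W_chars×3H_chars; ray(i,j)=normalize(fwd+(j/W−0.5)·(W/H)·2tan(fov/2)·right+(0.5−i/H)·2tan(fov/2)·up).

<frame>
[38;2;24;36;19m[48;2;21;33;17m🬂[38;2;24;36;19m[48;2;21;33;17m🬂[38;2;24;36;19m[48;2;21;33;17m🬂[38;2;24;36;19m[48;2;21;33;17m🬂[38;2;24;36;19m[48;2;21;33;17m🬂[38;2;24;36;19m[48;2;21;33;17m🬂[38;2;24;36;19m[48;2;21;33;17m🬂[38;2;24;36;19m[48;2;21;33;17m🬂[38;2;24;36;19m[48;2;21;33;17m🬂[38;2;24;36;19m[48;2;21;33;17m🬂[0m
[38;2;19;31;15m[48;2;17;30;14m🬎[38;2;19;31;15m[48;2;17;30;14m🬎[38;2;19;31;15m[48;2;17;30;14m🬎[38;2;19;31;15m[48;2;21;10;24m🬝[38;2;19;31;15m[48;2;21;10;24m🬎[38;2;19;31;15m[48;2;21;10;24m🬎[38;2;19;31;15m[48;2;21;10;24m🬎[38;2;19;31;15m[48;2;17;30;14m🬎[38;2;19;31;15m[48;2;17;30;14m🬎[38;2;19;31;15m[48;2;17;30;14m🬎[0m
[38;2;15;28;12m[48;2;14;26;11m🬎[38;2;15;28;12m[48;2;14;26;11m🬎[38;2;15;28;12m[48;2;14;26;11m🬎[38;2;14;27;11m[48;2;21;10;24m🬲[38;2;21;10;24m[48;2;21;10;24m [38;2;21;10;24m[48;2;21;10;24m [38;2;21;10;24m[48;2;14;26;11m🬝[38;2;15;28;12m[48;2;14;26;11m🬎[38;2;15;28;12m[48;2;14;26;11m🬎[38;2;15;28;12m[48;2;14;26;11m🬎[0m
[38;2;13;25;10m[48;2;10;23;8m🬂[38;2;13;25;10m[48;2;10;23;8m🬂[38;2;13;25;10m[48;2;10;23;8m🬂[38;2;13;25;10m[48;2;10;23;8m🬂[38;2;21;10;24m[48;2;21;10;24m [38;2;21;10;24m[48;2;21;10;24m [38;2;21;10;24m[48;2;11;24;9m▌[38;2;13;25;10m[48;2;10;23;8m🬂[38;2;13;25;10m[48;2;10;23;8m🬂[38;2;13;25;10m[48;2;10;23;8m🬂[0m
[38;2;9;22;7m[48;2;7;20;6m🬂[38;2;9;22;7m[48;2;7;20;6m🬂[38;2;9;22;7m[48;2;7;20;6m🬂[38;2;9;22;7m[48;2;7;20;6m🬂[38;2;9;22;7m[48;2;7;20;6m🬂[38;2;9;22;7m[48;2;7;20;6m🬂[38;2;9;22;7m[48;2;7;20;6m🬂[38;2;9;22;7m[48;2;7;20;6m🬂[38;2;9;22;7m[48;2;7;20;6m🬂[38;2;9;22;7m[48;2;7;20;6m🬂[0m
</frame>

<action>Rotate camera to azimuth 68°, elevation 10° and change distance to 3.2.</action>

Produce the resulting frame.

<frame>
[38;2;24;36;19m[48;2;21;33;17m🬂[38;2;24;36;19m[48;2;21;33;17m🬂[38;2;22;34;18m[48;2;21;10;24m🬝[38;2;23;35;18m[48;2;21;10;24m🬎[38;2;23;35;18m[48;2;21;10;24m🬎[38;2;23;35;18m[48;2;21;10;24m🬎[38;2;23;35;18m[48;2;21;10;24m🬎[38;2;23;35;18m[48;2;21;10;24m🬎[38;2;24;36;19m[48;2;21;33;17m🬂[38;2;24;36;19m[48;2;21;33;17m🬂[0m
[38;2;19;31;15m[48;2;17;30;14m🬎[38;2;19;31;15m[48;2;17;30;14m🬎[38;2;18;31;15m[48;2;21;10;24m▌[38;2;21;10;24m[48;2;21;10;24m [38;2;21;10;24m[48;2;21;10;24m [38;2;21;10;24m[48;2;21;10;24m [38;2;21;10;24m[48;2;21;10;24m [38;2;21;10;24m[48;2;21;10;24m [38;2;19;31;15m[48;2;17;30;14m🬎[38;2;19;31;15m[48;2;17;30;14m🬎[0m
[38;2;15;28;12m[48;2;14;26;11m🬎[38;2;15;28;12m[48;2;14;26;11m🬎[38;2;15;27;12m[48;2;21;10;24m▌[38;2;21;10;24m[48;2;21;10;24m [38;2;21;10;24m[48;2;21;10;24m [38;2;21;10;24m[48;2;21;10;24m [38;2;21;10;24m[48;2;21;10;24m [38;2;21;10;24m[48;2;21;10;24m [38;2;15;28;12m[48;2;14;26;11m🬎[38;2;15;28;12m[48;2;14;26;11m🬎[0m
[38;2;13;25;10m[48;2;10;23;8m🬂[38;2;13;25;10m[48;2;10;23;8m🬂[38;2;21;10;24m[48;2;11;23;8m🬉[38;2;21;10;24m[48;2;21;10;24m [38;2;21;10;24m[48;2;21;10;24m [38;2;21;10;24m[48;2;21;10;24m [38;2;21;10;24m[48;2;21;10;24m [38;2;21;10;24m[48;2;10;23;8m🬝[38;2;13;25;10m[48;2;10;23;8m🬂[38;2;13;25;10m[48;2;10;23;8m🬂[0m
[38;2;9;22;7m[48;2;7;20;6m🬂[38;2;9;22;7m[48;2;7;20;6m🬂[38;2;9;22;7m[48;2;7;20;6m🬂[38;2;21;10;24m[48;2;7;20;6m🬬[38;2;21;10;24m[48;2;21;10;24m [38;2;21;10;24m[48;2;21;10;24m [38;2;21;10;24m[48;2;21;10;24m [38;2;21;10;24m[48;2;7;20;6m🬄[38;2;9;22;7m[48;2;7;20;6m🬂[38;2;9;22;7m[48;2;7;20;6m🬂[0m
</frame>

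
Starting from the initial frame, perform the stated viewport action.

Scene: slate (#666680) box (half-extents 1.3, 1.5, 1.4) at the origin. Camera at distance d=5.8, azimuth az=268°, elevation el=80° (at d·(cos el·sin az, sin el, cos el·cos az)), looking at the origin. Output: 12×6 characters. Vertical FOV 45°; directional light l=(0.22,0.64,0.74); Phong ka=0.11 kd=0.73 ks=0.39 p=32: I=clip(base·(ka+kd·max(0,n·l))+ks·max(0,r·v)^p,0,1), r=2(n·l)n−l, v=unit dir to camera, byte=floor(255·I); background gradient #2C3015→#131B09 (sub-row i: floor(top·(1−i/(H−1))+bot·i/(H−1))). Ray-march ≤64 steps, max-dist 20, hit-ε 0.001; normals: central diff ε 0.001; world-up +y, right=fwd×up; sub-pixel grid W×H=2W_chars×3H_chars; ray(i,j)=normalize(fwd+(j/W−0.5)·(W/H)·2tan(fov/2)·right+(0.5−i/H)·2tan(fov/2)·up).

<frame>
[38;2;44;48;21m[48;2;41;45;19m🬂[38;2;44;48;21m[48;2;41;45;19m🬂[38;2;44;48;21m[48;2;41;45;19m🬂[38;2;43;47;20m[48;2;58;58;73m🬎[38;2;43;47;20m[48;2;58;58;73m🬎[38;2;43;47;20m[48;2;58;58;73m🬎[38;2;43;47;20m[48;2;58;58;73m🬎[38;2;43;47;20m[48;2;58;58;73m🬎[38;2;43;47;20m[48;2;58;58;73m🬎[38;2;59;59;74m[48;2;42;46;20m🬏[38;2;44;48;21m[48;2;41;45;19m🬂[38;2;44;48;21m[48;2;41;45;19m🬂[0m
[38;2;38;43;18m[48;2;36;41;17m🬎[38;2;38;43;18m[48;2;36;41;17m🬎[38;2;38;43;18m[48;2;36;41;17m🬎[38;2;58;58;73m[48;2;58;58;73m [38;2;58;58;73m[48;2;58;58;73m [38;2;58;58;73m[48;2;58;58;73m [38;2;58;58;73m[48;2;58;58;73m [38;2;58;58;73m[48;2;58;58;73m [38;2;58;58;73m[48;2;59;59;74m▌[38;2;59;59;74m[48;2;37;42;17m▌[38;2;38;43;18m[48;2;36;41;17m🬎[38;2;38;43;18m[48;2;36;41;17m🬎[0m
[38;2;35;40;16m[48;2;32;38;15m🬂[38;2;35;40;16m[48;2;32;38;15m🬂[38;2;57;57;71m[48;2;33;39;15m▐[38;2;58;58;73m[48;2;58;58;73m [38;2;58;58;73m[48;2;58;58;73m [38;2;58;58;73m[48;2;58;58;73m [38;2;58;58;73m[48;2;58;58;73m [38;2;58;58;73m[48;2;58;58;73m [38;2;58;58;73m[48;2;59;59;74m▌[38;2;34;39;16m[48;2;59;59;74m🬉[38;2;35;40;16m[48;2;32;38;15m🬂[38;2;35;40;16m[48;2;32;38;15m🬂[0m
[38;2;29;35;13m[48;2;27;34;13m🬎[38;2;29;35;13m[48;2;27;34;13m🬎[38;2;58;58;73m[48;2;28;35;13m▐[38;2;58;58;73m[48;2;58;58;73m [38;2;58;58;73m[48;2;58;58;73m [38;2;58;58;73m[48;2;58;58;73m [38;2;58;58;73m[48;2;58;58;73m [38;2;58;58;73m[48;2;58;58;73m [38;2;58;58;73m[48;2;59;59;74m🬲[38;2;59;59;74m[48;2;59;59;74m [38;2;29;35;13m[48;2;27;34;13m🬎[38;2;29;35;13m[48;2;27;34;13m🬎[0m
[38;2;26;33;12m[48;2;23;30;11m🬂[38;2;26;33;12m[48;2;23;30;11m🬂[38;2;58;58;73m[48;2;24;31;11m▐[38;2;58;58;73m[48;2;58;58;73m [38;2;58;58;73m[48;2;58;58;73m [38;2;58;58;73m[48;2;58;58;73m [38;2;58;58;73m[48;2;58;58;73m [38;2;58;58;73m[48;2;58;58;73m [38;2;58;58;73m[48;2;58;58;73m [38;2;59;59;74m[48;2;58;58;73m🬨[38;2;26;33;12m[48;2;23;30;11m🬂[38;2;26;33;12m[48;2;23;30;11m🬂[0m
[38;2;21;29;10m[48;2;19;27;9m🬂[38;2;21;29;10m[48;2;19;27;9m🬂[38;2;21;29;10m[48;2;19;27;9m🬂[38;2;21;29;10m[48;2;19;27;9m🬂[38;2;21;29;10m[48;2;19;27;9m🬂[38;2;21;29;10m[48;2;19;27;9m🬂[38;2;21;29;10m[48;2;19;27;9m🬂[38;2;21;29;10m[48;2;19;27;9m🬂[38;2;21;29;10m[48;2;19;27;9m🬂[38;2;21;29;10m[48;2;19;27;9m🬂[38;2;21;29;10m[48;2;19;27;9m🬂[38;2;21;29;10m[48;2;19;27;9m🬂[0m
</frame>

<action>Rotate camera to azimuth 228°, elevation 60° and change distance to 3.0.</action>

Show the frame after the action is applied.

<frame>
[38;2;58;58;73m[48;2;58;58;73m [38;2;58;58;73m[48;2;58;58;73m [38;2;58;58;73m[48;2;58;58;73m [38;2;58;58;73m[48;2;58;58;74m🬝[38;2;59;59;74m[48;2;59;59;74m [38;2;60;60;75m[48;2;61;61;77m🬕[38;2;64;64;79m[48;2;69;69;84m▌[38;2;75;75;90m[48;2;85;85;100m▌[38;2;96;96;111m[48;2;110;110;125m▌[38;2;125;125;140m[48;2;141;141;156m🬕[38;2;144;144;159m[48;2;158;158;173m🬆[38;2;148;148;163m[48;2;161;161;176m🬂[0m
[38;2;58;58;73m[48;2;58;58;73m [38;2;58;58;73m[48;2;58;58;73m [38;2;58;58;73m[48;2;58;58;73m [38;2;58;58;73m[48;2;58;58;73m [38;2;59;59;74m[48;2;59;59;74m [38;2;60;60;75m[48;2;62;62;77m🬲[38;2;69;69;84m[48;2;64;64;79m▐[38;2;87;87;102m[48;2;77;77;92m▐[38;2;115;115;130m[48;2;100;100;115m▐[38;2;143;143;158m[48;2;130;130;145m▐[38;2;161;161;176m[48;2;152;152;167m🬊[38;2;163;163;178m[48;2;153;153;168m🬎[0m
[38;2;58;58;73m[48;2;58;58;73m [38;2;58;58;73m[48;2;58;58;73m [38;2;58;58;73m[48;2;58;58;73m [38;2;58;58;73m[48;2;58;58;73m [38;2;59;59;74m[48;2;58;58;73m🬬[38;2;60;60;75m[48;2;59;59;74m▐[38;2;65;65;80m[48;2;62;62;77m▐[38;2;79;79;94m[48;2;70;70;85m🬉[38;2;97;97;112m[48;2;84;84;99m🬊[38;2;120;120;135m[48;2;101;101;116m🬊[38;2;134;134;149m[48;2;113;113;128m🬊[38;2;136;136;151m[48;2;115;115;130m🬆[0m
[38;2;58;58;73m[48;2;58;58;73m [38;2;58;58;73m[48;2;58;58;73m [38;2;58;58;73m[48;2;58;58;73m [38;2;58;58;73m[48;2;58;58;73m [38;2;58;58;73m[48;2;59;59;74m🬺[38;2;59;59;74m[48;2;59;59;74m [38;2;61;61;76m[48;2;59;59;74m🬉[38;2;66;66;81m[48;2;61;61;76m🬊[38;2;74;74;89m[48;2;66;66;81m🬊[38;2;87;87;102m[48;2;74;74;89m🬂[38;2;95;95;110m[48;2;78;78;93m🬂[38;2;96;96;111m[48;2;80;80;95m🬂[0m
[38;2;58;58;73m[48;2;58;58;73m [38;2;58;58;73m[48;2;58;58;73m [38;2;58;58;73m[48;2;58;58;73m [38;2;58;58;73m[48;2;58;58;73m [38;2;58;58;73m[48;2;58;58;73m [38;2;58;58;73m[48;2;59;59;74m🬺[38;2;59;59;74m[48;2;58;58;73m🬬[38;2;60;60;75m[48;2;59;59;74m🬊[38;2;62;62;77m[48;2;59;59;74m🬊[38;2;64;64;79m[48;2;61;61;76m🬊[38;2;68;68;83m[48;2;62;62;77m🬂[38;2;69;69;84m[48;2;63;63;78m🬂[0m
[38;2;58;58;73m[48;2;58;58;73m [38;2;58;58;73m[48;2;58;58;73m [38;2;58;58;73m[48;2;58;58;73m [38;2;58;58;73m[48;2;58;58;73m [38;2;58;58;73m[48;2;58;58;73m [38;2;58;58;73m[48;2;58;58;73m [38;2;58;58;73m[48;2;58;58;73m [38;2;59;59;74m[48;2;58;58;73m🬂[38;2;59;59;74m[48;2;58;58;73m🬎[38;2;59;59;74m[48;2;59;59;75m🬺[38;2;60;60;75m[48;2;59;59;74m🬂[38;2;59;59;74m[48;2;19;27;9m🬕[0m
</frame>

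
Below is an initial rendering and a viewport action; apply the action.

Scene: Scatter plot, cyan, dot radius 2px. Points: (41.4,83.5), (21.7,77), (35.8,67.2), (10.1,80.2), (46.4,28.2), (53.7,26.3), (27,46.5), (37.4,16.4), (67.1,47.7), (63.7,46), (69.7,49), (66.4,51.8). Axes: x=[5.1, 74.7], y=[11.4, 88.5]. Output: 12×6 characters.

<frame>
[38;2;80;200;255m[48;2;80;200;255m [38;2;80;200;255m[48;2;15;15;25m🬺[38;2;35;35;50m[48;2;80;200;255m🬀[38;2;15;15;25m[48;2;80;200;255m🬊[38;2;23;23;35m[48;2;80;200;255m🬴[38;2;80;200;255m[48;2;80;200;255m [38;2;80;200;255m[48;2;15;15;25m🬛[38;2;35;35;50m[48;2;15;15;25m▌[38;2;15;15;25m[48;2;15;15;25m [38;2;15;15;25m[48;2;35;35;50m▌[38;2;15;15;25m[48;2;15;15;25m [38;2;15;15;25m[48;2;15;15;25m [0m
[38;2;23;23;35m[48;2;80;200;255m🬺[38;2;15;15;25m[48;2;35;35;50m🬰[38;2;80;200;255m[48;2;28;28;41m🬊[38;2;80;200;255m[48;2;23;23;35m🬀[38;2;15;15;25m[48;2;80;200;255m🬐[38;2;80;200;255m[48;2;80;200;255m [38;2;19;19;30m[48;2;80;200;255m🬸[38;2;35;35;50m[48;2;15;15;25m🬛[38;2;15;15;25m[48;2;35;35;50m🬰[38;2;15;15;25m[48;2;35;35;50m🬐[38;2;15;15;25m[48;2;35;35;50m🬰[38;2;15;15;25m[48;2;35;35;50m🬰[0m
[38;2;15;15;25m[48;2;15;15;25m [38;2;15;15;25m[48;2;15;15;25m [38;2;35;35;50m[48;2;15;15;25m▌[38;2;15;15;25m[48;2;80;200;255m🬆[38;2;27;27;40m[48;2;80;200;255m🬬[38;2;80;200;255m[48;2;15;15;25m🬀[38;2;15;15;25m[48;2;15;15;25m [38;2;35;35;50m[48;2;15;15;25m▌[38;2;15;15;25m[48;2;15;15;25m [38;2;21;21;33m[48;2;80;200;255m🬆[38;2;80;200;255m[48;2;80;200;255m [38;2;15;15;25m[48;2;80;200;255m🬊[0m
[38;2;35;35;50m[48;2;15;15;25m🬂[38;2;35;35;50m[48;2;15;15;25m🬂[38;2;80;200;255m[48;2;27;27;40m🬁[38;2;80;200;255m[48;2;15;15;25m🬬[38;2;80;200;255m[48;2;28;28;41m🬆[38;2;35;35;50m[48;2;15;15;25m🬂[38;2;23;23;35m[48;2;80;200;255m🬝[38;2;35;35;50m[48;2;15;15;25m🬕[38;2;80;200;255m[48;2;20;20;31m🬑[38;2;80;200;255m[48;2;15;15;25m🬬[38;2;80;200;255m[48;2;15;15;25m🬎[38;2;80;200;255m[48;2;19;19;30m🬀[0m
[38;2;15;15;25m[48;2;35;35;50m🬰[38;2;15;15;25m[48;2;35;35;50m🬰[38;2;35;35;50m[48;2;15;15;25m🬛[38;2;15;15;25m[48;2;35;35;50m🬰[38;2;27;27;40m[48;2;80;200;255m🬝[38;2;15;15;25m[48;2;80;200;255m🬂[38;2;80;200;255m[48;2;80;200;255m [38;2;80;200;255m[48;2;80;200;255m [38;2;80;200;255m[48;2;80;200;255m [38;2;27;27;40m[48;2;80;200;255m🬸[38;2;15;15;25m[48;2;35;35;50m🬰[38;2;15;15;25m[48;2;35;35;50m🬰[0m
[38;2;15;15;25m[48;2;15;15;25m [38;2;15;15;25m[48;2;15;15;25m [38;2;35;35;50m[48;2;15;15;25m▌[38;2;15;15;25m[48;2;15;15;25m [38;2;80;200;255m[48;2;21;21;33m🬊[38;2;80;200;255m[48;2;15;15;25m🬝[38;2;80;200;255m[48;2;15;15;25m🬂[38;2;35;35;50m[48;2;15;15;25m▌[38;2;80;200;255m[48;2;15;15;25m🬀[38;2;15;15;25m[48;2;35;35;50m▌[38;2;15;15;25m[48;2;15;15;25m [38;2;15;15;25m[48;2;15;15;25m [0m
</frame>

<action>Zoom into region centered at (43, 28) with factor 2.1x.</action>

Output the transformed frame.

<frame>
[38;2;80;200;255m[48;2;15;15;25m🬝[38;2;80;200;255m[48;2;15;15;25m🬀[38;2;35;35;50m[48;2;15;15;25m▌[38;2;15;15;25m[48;2;15;15;25m [38;2;15;15;25m[48;2;35;35;50m▌[38;2;15;15;25m[48;2;15;15;25m [38;2;15;15;25m[48;2;15;15;25m [38;2;35;35;50m[48;2;15;15;25m▌[38;2;15;15;25m[48;2;15;15;25m [38;2;15;15;25m[48;2;35;35;50m▌[38;2;15;15;25m[48;2;15;15;25m [38;2;15;15;25m[48;2;15;15;25m [0m
[38;2;15;15;25m[48;2;35;35;50m🬰[38;2;15;15;25m[48;2;35;35;50m🬰[38;2;35;35;50m[48;2;15;15;25m🬛[38;2;15;15;25m[48;2;35;35;50m🬰[38;2;15;15;25m[48;2;35;35;50m🬐[38;2;15;15;25m[48;2;35;35;50m🬰[38;2;15;15;25m[48;2;35;35;50m🬰[38;2;35;35;50m[48;2;15;15;25m🬛[38;2;15;15;25m[48;2;35;35;50m🬰[38;2;15;15;25m[48;2;35;35;50m🬐[38;2;15;15;25m[48;2;35;35;50m🬰[38;2;15;15;25m[48;2;35;35;50m🬰[0m
[38;2;15;15;25m[48;2;15;15;25m [38;2;15;15;25m[48;2;15;15;25m [38;2;35;35;50m[48;2;15;15;25m▌[38;2;15;15;25m[48;2;15;15;25m [38;2;15;15;25m[48;2;35;35;50m▌[38;2;15;15;25m[48;2;80;200;255m🬝[38;2;15;15;25m[48;2;80;200;255m🬀[38;2;21;21;33m[48;2;80;200;255m🬊[38;2;15;15;25m[48;2;80;200;255m🬝[38;2;28;28;41m[48;2;80;200;255m🬊[38;2;15;15;25m[48;2;15;15;25m [38;2;15;15;25m[48;2;15;15;25m [0m
[38;2;35;35;50m[48;2;15;15;25m🬂[38;2;35;35;50m[48;2;15;15;25m🬂[38;2;35;35;50m[48;2;15;15;25m🬕[38;2;23;23;35m[48;2;80;200;255m🬝[38;2;35;35;50m[48;2;15;15;25m🬨[38;2;35;35;50m[48;2;15;15;25m🬂[38;2;80;200;255m[48;2;15;15;25m🬊[38;2;80;200;255m[48;2;27;27;40m🬀[38;2;80;200;255m[48;2;15;15;25m🬊[38;2;80;200;255m[48;2;35;35;50m🬝[38;2;80;200;255m[48;2;19;19;30m🬀[38;2;35;35;50m[48;2;15;15;25m🬂[0m
[38;2;15;15;25m[48;2;35;35;50m🬰[38;2;15;15;25m[48;2;35;35;50m🬰[38;2;27;27;40m[48;2;80;200;255m🬴[38;2;80;200;255m[48;2;80;200;255m [38;2;80;200;255m[48;2;35;35;50m🬛[38;2;15;15;25m[48;2;35;35;50m🬰[38;2;15;15;25m[48;2;35;35;50m🬰[38;2;35;35;50m[48;2;15;15;25m🬛[38;2;15;15;25m[48;2;35;35;50m🬰[38;2;15;15;25m[48;2;35;35;50m🬐[38;2;15;15;25m[48;2;35;35;50m🬰[38;2;15;15;25m[48;2;35;35;50m🬰[0m
[38;2;15;15;25m[48;2;15;15;25m [38;2;15;15;25m[48;2;15;15;25m [38;2;35;35;50m[48;2;15;15;25m▌[38;2;15;15;25m[48;2;80;200;255m🬺[38;2;15;15;25m[48;2;35;35;50m▌[38;2;15;15;25m[48;2;15;15;25m [38;2;15;15;25m[48;2;15;15;25m [38;2;35;35;50m[48;2;15;15;25m▌[38;2;15;15;25m[48;2;15;15;25m [38;2;15;15;25m[48;2;35;35;50m▌[38;2;15;15;25m[48;2;15;15;25m [38;2;15;15;25m[48;2;15;15;25m [0m
</frame>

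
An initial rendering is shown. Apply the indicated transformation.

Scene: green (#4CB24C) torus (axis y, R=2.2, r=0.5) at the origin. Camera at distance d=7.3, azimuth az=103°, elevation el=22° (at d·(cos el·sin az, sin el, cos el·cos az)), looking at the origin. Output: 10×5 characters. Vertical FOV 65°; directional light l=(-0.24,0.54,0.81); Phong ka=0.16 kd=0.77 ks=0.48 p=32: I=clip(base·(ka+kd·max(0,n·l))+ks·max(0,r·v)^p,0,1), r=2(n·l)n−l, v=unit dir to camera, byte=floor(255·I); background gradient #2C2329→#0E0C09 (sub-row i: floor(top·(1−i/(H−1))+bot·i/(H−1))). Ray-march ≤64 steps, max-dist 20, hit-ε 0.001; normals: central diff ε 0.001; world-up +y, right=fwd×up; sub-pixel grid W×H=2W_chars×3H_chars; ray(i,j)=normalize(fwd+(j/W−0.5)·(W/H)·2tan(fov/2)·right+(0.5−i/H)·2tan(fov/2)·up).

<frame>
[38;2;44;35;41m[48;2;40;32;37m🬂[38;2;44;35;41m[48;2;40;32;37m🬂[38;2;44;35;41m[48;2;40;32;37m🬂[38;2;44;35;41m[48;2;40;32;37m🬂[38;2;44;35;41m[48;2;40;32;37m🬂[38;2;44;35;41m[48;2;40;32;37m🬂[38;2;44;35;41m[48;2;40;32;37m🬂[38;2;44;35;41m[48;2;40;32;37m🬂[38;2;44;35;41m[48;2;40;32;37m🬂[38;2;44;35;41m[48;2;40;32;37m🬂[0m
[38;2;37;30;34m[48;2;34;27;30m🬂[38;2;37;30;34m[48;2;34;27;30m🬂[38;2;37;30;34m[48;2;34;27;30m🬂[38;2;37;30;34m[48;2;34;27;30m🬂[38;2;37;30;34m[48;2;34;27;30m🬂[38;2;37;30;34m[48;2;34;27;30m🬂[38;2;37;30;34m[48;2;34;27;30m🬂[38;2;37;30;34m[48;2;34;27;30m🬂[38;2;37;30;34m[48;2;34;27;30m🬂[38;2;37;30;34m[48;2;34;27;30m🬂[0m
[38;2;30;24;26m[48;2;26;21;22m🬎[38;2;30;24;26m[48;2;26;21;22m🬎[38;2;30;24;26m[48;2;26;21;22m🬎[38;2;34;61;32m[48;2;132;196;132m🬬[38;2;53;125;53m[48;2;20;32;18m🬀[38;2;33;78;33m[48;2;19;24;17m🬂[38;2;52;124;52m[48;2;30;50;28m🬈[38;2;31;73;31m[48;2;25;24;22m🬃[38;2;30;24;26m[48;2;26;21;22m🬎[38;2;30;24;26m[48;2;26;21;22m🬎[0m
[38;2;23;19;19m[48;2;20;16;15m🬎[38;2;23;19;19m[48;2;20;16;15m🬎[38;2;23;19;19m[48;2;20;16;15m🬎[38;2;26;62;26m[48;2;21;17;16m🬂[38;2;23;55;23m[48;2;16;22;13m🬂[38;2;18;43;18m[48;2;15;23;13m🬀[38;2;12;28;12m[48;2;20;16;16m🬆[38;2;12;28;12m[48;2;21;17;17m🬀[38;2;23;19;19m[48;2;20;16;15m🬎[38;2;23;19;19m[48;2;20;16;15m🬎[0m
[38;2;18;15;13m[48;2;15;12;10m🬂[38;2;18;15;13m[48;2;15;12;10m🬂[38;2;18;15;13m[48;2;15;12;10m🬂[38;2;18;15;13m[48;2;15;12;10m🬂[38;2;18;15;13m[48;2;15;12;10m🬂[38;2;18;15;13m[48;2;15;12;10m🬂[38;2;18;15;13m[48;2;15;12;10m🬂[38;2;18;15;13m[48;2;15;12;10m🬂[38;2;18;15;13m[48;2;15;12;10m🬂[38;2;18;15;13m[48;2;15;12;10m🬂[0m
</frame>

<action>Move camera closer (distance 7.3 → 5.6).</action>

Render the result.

<frame>
[38;2;44;35;41m[48;2;40;32;37m🬂[38;2;44;35;41m[48;2;40;32;37m🬂[38;2;44;35;41m[48;2;40;32;37m🬂[38;2;44;35;41m[48;2;40;32;37m🬂[38;2;44;35;41m[48;2;40;32;37m🬂[38;2;44;35;41m[48;2;40;32;37m🬂[38;2;44;35;41m[48;2;40;32;37m🬂[38;2;44;35;41m[48;2;40;32;37m🬂[38;2;44;35;41m[48;2;40;32;37m🬂[38;2;44;35;41m[48;2;40;32;37m🬂[0m
[38;2;37;30;34m[48;2;34;27;30m🬂[38;2;37;30;34m[48;2;34;27;30m🬂[38;2;37;30;34m[48;2;34;27;30m🬂[38;2;37;30;34m[48;2;34;27;30m🬂[38;2;37;30;34m[48;2;34;27;30m🬂[38;2;37;30;34m[48;2;34;27;30m🬂[38;2;37;30;34m[48;2;34;27;30m🬂[38;2;37;30;34m[48;2;34;27;30m🬂[38;2;37;30;34m[48;2;34;27;30m🬂[38;2;37;30;34m[48;2;34;27;30m🬂[0m
[38;2;30;24;26m[48;2;26;21;22m🬎[38;2;30;24;26m[48;2;26;21;22m🬎[38;2;30;24;26m[48;2;54;115;54m🬆[38;2;19;28;18m[48;2;42;98;42m🬬[38;2;12;28;12m[48;2;26;21;22m🬎[38;2;23;54;23m[48;2;17;25;16m🬁[38;2;45;106;45m[48;2;21;23;18m🬊[38;2;30;40;28m[48;2;55;130;55m🬡[38;2;29;23;25m[48;2;12;28;12m🬬[38;2;30;24;26m[48;2;26;21;22m🬎[0m
[38;2;23;19;19m[48;2;20;16;15m🬎[38;2;23;19;19m[48;2;20;16;15m🬎[38;2;43;94;43m[48;2;21;25;17m🬂[38;2;50;100;50m[48;2;16;39;16m🬂[38;2;37;88;37m[48;2;15;35;15m🬂[38;2;36;84;36m[48;2;12;29;12m🬂[38;2;27;65;27m[48;2;12;28;12m🬂[38;2;12;29;12m[48;2;20;16;15m🬝[38;2;12;28;12m[48;2;21;17;17m🬀[38;2;23;19;19m[48;2;20;16;15m🬎[0m
[38;2;18;15;13m[48;2;15;12;10m🬂[38;2;18;15;13m[48;2;15;12;10m🬂[38;2;18;15;13m[48;2;15;12;10m🬂[38;2;18;15;13m[48;2;15;12;10m🬂[38;2;18;15;13m[48;2;15;12;10m🬂[38;2;18;15;13m[48;2;15;12;10m🬂[38;2;18;15;13m[48;2;15;12;10m🬂[38;2;18;15;13m[48;2;15;12;10m🬂[38;2;18;15;13m[48;2;15;12;10m🬂[38;2;18;15;13m[48;2;15;12;10m🬂[0m
</frame>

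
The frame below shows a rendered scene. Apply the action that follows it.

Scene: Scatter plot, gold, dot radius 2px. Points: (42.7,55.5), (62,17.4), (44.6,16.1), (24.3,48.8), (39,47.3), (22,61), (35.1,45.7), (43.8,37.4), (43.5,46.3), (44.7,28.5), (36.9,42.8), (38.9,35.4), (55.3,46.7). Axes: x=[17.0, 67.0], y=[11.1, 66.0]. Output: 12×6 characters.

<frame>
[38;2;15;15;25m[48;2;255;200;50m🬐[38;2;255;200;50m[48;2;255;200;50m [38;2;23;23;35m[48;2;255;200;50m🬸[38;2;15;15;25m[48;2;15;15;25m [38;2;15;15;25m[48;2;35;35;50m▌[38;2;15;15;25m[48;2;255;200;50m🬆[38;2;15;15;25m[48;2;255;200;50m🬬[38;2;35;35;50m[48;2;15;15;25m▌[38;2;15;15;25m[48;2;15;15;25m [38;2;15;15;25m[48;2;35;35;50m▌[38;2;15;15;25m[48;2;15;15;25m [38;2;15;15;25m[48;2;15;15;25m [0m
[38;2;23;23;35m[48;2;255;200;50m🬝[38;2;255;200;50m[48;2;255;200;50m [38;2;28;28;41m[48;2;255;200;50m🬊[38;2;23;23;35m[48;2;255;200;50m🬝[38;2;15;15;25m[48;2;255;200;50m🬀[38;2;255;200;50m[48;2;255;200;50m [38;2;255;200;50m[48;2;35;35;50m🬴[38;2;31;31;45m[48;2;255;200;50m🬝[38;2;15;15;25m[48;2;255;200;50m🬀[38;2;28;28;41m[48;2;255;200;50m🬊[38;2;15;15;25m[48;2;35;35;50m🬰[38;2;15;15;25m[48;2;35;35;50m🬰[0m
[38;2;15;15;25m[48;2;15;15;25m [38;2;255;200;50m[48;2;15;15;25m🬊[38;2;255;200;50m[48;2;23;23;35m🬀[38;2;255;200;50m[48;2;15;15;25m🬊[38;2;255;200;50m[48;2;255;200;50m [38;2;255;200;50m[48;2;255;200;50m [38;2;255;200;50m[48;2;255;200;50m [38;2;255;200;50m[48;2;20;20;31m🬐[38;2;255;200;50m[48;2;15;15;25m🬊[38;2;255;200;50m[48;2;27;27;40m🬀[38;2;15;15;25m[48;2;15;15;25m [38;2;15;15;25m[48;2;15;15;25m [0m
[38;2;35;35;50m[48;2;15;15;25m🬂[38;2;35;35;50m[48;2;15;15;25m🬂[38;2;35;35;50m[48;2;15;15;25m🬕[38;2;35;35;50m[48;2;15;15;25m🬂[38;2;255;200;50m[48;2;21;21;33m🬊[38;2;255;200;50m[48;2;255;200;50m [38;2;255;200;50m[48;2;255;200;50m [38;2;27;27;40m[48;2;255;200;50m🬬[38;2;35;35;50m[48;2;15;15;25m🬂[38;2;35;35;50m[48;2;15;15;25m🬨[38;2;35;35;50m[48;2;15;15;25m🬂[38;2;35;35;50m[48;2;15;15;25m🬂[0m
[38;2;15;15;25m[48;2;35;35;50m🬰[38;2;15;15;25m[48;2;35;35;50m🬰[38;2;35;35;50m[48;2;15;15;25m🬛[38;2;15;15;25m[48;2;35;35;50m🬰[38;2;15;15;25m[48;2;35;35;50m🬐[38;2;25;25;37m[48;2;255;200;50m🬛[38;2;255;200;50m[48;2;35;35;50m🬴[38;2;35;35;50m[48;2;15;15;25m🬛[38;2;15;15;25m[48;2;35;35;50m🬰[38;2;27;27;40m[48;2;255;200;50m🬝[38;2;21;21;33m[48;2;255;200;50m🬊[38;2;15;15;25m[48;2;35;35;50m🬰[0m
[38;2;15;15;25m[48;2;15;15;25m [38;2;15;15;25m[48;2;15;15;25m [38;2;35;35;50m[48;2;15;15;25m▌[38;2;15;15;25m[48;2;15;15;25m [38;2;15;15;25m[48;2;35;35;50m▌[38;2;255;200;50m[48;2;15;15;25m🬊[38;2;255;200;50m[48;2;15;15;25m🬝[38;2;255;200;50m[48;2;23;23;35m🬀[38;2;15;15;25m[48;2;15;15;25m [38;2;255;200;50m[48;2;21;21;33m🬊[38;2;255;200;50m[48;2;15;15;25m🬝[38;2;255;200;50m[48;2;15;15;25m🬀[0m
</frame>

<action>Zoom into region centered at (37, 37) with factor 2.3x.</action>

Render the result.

<frame>
[38;2;15;15;25m[48;2;15;15;25m [38;2;15;15;25m[48;2;15;15;25m [38;2;35;35;50m[48;2;15;15;25m▌[38;2;15;15;25m[48;2;255;200;50m🬝[38;2;15;15;25m[48;2;255;200;50m🬀[38;2;15;15;25m[48;2;255;200;50m🬂[38;2;255;200;50m[48;2;255;200;50m [38;2;255;200;50m[48;2;15;15;25m🬛[38;2;15;15;25m[48;2;255;200;50m🬐[38;2;255;200;50m[48;2;255;200;50m [38;2;15;15;25m[48;2;255;200;50m🬸[38;2;15;15;25m[48;2;15;15;25m [0m
[38;2;15;15;25m[48;2;35;35;50m🬰[38;2;15;15;25m[48;2;35;35;50m🬰[38;2;35;35;50m[48;2;15;15;25m🬛[38;2;15;15;25m[48;2;35;35;50m🬰[38;2;255;200;50m[48;2;28;28;41m🬊[38;2;255;200;50m[48;2;255;200;50m [38;2;255;200;50m[48;2;15;15;25m🬝[38;2;35;35;50m[48;2;15;15;25m🬛[38;2;15;15;25m[48;2;35;35;50m🬰[38;2;255;200;50m[48;2;31;31;45m🬀[38;2;15;15;25m[48;2;35;35;50m🬰[38;2;15;15;25m[48;2;35;35;50m🬰[0m
[38;2;15;15;25m[48;2;15;15;25m [38;2;15;15;25m[48;2;15;15;25m [38;2;35;35;50m[48;2;15;15;25m▌[38;2;15;15;25m[48;2;15;15;25m [38;2;15;15;25m[48;2;35;35;50m▌[38;2;15;15;25m[48;2;255;200;50m🬺[38;2;15;15;25m[48;2;255;200;50m🬆[38;2;23;23;35m[48;2;255;200;50m🬬[38;2;15;15;25m[48;2;255;200;50m🬆[38;2;255;200;50m[48;2;35;35;50m🬺[38;2;15;15;25m[48;2;255;200;50m🬬[38;2;15;15;25m[48;2;15;15;25m [0m
[38;2;35;35;50m[48;2;15;15;25m🬂[38;2;35;35;50m[48;2;15;15;25m🬂[38;2;35;35;50m[48;2;15;15;25m🬕[38;2;35;35;50m[48;2;15;15;25m🬂[38;2;35;35;50m[48;2;15;15;25m🬨[38;2;255;200;50m[48;2;19;19;30m🬁[38;2;255;200;50m[48;2;15;15;25m🬬[38;2;255;200;50m[48;2;21;21;33m🬆[38;2;255;200;50m[48;2;19;19;30m🬁[38;2;255;200;50m[48;2;28;28;41m🬆[38;2;35;35;50m[48;2;15;15;25m🬂[38;2;35;35;50m[48;2;15;15;25m🬂[0m
[38;2;15;15;25m[48;2;35;35;50m🬰[38;2;15;15;25m[48;2;35;35;50m🬰[38;2;35;35;50m[48;2;15;15;25m🬛[38;2;15;15;25m[48;2;35;35;50m🬰[38;2;15;15;25m[48;2;35;35;50m🬐[38;2;15;15;25m[48;2;35;35;50m🬰[38;2;15;15;25m[48;2;35;35;50m🬰[38;2;35;35;50m[48;2;15;15;25m🬛[38;2;23;23;35m[48;2;255;200;50m🬝[38;2;15;15;25m[48;2;255;200;50m🬀[38;2;21;21;33m[48;2;255;200;50m🬊[38;2;15;15;25m[48;2;35;35;50m🬰[0m
[38;2;15;15;25m[48;2;15;15;25m [38;2;15;15;25m[48;2;15;15;25m [38;2;35;35;50m[48;2;15;15;25m▌[38;2;15;15;25m[48;2;15;15;25m [38;2;15;15;25m[48;2;35;35;50m▌[38;2;15;15;25m[48;2;15;15;25m [38;2;15;15;25m[48;2;15;15;25m [38;2;35;35;50m[48;2;15;15;25m▌[38;2;15;15;25m[48;2;15;15;25m [38;2;255;200;50m[48;2;21;21;33m🬊[38;2;255;200;50m[48;2;15;15;25m🬀[38;2;15;15;25m[48;2;15;15;25m [0m
</frame>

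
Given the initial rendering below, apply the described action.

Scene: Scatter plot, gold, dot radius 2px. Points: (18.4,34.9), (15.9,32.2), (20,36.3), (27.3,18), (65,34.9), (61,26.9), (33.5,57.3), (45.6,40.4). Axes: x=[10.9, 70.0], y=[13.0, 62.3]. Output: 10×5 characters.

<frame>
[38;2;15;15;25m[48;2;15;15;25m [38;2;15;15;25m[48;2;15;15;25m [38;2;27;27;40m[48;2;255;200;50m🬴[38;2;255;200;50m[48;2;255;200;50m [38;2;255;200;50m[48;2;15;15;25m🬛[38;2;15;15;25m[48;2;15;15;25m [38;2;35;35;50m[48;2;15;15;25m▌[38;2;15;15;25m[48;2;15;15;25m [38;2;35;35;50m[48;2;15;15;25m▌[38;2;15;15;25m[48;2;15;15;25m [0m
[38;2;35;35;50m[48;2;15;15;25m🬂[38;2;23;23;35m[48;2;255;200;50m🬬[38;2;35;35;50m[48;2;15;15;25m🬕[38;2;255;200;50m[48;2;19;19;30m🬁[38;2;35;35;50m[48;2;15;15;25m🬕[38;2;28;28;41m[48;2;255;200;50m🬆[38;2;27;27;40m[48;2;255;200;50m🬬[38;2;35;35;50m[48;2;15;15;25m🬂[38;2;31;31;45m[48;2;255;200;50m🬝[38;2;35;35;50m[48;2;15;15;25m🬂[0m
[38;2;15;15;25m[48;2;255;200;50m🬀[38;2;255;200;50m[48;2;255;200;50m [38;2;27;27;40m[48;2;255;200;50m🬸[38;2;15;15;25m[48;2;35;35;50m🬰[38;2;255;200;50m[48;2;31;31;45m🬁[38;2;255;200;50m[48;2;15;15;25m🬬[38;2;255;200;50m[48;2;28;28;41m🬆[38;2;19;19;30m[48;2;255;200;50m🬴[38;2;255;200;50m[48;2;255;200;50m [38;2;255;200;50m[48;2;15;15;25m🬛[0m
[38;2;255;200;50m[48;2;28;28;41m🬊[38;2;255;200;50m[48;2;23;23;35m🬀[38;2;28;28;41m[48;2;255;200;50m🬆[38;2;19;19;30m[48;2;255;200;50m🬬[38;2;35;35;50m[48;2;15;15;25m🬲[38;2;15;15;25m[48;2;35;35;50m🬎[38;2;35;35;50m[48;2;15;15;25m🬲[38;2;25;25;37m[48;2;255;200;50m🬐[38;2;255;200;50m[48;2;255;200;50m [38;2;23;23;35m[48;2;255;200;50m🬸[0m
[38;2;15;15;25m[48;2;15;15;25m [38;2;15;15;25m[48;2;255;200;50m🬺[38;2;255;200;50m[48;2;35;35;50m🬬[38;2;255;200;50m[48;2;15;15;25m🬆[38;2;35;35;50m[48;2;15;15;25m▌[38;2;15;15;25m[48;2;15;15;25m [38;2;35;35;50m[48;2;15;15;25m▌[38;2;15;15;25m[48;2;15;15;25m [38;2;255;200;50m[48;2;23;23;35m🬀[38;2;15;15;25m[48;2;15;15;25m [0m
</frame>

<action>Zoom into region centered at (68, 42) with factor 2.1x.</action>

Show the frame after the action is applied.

<frame>
[38;2;15;15;25m[48;2;15;15;25m [38;2;15;15;25m[48;2;15;15;25m [38;2;35;35;50m[48;2;15;15;25m▌[38;2;15;15;25m[48;2;15;15;25m [38;2;35;35;50m[48;2;15;15;25m▌[38;2;15;15;25m[48;2;15;15;25m [38;2;35;35;50m[48;2;15;15;25m▌[38;2;15;15;25m[48;2;15;15;25m [38;2;35;35;50m[48;2;15;15;25m▌[38;2;15;15;25m[48;2;15;15;25m [0m
[38;2;35;35;50m[48;2;15;15;25m🬂[38;2;35;35;50m[48;2;15;15;25m🬂[38;2;35;35;50m[48;2;15;15;25m🬕[38;2;35;35;50m[48;2;15;15;25m🬂[38;2;35;35;50m[48;2;15;15;25m🬕[38;2;35;35;50m[48;2;15;15;25m🬂[38;2;35;35;50m[48;2;15;15;25m🬕[38;2;35;35;50m[48;2;15;15;25m🬂[38;2;35;35;50m[48;2;15;15;25m🬕[38;2;35;35;50m[48;2;15;15;25m🬂[0m
[38;2;15;15;25m[48;2;35;35;50m🬰[38;2;15;15;25m[48;2;35;35;50m🬰[38;2;35;35;50m[48;2;15;15;25m🬛[38;2;15;15;25m[48;2;35;35;50m🬰[38;2;35;35;50m[48;2;15;15;25m🬛[38;2;15;15;25m[48;2;35;35;50m🬰[38;2;35;35;50m[48;2;15;15;25m🬛[38;2;15;15;25m[48;2;35;35;50m🬰[38;2;35;35;50m[48;2;15;15;25m🬛[38;2;15;15;25m[48;2;35;35;50m🬰[0m
[38;2;15;15;25m[48;2;35;35;50m🬎[38;2;15;15;25m[48;2;35;35;50m🬎[38;2;27;27;40m[48;2;255;200;50m🬝[38;2;15;15;25m[48;2;255;200;50m🬀[38;2;21;21;33m[48;2;255;200;50m🬊[38;2;15;15;25m[48;2;35;35;50m🬎[38;2;35;35;50m[48;2;15;15;25m🬲[38;2;15;15;25m[48;2;35;35;50m🬎[38;2;35;35;50m[48;2;15;15;25m🬲[38;2;15;15;25m[48;2;35;35;50m🬎[0m
[38;2;15;15;25m[48;2;15;15;25m [38;2;15;15;25m[48;2;15;15;25m [38;2;35;35;50m[48;2;15;15;25m▌[38;2;255;200;50m[48;2;15;15;25m🬊[38;2;255;200;50m[48;2;23;23;35m🬀[38;2;15;15;25m[48;2;15;15;25m [38;2;35;35;50m[48;2;15;15;25m▌[38;2;15;15;25m[48;2;15;15;25m [38;2;35;35;50m[48;2;15;15;25m▌[38;2;15;15;25m[48;2;15;15;25m [0m
</frame>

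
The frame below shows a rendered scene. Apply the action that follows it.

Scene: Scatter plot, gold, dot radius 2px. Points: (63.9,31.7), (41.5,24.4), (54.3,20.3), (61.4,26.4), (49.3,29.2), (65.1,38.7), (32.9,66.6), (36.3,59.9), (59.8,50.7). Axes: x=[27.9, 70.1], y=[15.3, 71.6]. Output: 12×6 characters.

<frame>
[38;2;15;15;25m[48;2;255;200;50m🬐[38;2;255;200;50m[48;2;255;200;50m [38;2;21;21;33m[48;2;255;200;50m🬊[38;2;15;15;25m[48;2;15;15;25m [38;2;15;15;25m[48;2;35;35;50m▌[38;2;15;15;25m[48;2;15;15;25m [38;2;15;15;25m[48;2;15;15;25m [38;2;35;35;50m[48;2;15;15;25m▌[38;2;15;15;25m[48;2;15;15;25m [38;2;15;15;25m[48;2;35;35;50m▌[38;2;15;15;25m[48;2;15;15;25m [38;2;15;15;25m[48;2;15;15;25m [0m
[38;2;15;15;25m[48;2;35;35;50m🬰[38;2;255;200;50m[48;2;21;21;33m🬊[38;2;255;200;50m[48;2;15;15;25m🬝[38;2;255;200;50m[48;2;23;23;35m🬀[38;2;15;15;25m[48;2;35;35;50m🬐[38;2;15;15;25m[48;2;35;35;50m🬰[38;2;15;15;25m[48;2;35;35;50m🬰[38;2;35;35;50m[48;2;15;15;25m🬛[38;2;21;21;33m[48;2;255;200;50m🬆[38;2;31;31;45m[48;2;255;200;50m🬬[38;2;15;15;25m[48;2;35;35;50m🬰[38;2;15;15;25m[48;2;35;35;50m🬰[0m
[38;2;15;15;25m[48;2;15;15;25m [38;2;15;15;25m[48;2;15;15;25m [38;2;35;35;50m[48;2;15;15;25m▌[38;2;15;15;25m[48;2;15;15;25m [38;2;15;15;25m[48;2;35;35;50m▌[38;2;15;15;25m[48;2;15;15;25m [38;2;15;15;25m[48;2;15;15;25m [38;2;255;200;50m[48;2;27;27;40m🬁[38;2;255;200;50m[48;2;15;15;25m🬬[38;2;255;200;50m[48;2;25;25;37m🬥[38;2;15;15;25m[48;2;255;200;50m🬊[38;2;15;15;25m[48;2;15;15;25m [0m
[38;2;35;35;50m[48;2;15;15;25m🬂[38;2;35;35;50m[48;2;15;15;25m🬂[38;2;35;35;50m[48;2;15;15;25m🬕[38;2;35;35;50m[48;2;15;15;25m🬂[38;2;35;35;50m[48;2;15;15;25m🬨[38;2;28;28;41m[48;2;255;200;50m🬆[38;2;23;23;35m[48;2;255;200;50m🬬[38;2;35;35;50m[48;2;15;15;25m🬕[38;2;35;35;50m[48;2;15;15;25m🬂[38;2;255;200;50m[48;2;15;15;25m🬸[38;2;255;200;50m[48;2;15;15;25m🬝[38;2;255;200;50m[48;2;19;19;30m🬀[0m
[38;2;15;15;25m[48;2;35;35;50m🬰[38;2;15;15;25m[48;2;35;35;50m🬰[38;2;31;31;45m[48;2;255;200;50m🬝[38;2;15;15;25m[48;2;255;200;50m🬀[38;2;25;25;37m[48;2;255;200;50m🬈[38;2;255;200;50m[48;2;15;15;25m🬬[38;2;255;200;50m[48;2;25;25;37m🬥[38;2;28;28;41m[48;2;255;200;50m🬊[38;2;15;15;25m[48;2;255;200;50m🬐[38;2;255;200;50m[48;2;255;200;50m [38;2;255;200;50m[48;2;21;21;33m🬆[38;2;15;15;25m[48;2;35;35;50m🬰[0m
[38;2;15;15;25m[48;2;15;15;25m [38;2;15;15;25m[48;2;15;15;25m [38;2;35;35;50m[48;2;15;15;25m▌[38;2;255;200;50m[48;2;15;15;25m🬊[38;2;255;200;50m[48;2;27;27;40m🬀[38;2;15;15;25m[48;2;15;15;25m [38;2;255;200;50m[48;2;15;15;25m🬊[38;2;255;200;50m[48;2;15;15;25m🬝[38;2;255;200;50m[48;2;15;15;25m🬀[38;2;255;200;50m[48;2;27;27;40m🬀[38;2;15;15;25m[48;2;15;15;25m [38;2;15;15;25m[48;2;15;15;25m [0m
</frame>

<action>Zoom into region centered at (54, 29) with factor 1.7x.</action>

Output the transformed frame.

<frame>
[38;2;15;15;25m[48;2;15;15;25m [38;2;15;15;25m[48;2;15;15;25m [38;2;35;35;50m[48;2;15;15;25m▌[38;2;15;15;25m[48;2;15;15;25m [38;2;15;15;25m[48;2;35;35;50m▌[38;2;15;15;25m[48;2;15;15;25m [38;2;15;15;25m[48;2;15;15;25m [38;2;35;35;50m[48;2;15;15;25m▌[38;2;15;15;25m[48;2;15;15;25m [38;2;15;15;25m[48;2;35;35;50m▌[38;2;15;15;25m[48;2;255;200;50m🬆[38;2;15;15;25m[48;2;255;200;50m🬬[0m
[38;2;15;15;25m[48;2;35;35;50m🬰[38;2;15;15;25m[48;2;35;35;50m🬰[38;2;35;35;50m[48;2;15;15;25m🬛[38;2;15;15;25m[48;2;35;35;50m🬰[38;2;15;15;25m[48;2;35;35;50m🬐[38;2;15;15;25m[48;2;35;35;50m🬰[38;2;15;15;25m[48;2;35;35;50m🬰[38;2;35;35;50m[48;2;15;15;25m🬛[38;2;15;15;25m[48;2;35;35;50m🬰[38;2;27;27;40m[48;2;255;200;50m🬺[38;2;255;200;50m[48;2;255;200;50m [38;2;255;200;50m[48;2;21;21;33m🬆[0m
[38;2;15;15;25m[48;2;255;200;50m🬬[38;2;15;15;25m[48;2;15;15;25m [38;2;27;27;40m[48;2;255;200;50m🬝[38;2;15;15;25m[48;2;255;200;50m🬀[38;2;28;28;41m[48;2;255;200;50m🬊[38;2;15;15;25m[48;2;15;15;25m [38;2;15;15;25m[48;2;15;15;25m [38;2;35;35;50m[48;2;15;15;25m▌[38;2;15;15;25m[48;2;255;200;50m🬝[38;2;15;15;25m[48;2;255;200;50m🬀[38;2;255;200;50m[48;2;255;200;50m [38;2;15;15;25m[48;2;255;200;50m🬸[0m
[38;2;255;200;50m[48;2;255;200;50m [38;2;255;200;50m[48;2;23;23;35m🬃[38;2;35;35;50m[48;2;15;15;25m🬕[38;2;255;200;50m[48;2;15;15;25m🬊[38;2;255;200;50m[48;2;27;27;40m🬀[38;2;28;28;41m[48;2;255;200;50m🬆[38;2;23;23;35m[48;2;255;200;50m🬬[38;2;35;35;50m[48;2;15;15;25m🬕[38;2;255;200;50m[48;2;15;15;25m🬊[38;2;255;200;50m[48;2;35;35;50m🬝[38;2;255;200;50m[48;2;19;19;30m🬀[38;2;35;35;50m[48;2;15;15;25m🬂[0m
[38;2;255;200;50m[48;2;23;23;35m🬀[38;2;15;15;25m[48;2;35;35;50m🬰[38;2;35;35;50m[48;2;15;15;25m🬛[38;2;15;15;25m[48;2;35;35;50m🬰[38;2;27;27;40m[48;2;255;200;50m🬺[38;2;255;200;50m[48;2;15;15;25m🬬[38;2;255;200;50m[48;2;21;21;33m🬆[38;2;35;35;50m[48;2;15;15;25m🬛[38;2;15;15;25m[48;2;35;35;50m🬰[38;2;15;15;25m[48;2;35;35;50m🬐[38;2;15;15;25m[48;2;35;35;50m🬰[38;2;15;15;25m[48;2;35;35;50m🬰[0m
[38;2;15;15;25m[48;2;15;15;25m [38;2;15;15;25m[48;2;15;15;25m [38;2;35;35;50m[48;2;15;15;25m▌[38;2;15;15;25m[48;2;15;15;25m [38;2;15;15;25m[48;2;35;35;50m▌[38;2;15;15;25m[48;2;15;15;25m [38;2;15;15;25m[48;2;15;15;25m [38;2;35;35;50m[48;2;15;15;25m▌[38;2;15;15;25m[48;2;15;15;25m [38;2;15;15;25m[48;2;35;35;50m▌[38;2;15;15;25m[48;2;15;15;25m [38;2;15;15;25m[48;2;15;15;25m [0m
</frame>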